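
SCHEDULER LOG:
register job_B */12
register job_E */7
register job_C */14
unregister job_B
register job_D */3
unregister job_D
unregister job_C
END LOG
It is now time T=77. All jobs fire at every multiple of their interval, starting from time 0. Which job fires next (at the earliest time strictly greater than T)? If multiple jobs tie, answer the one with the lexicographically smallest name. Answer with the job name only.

Op 1: register job_B */12 -> active={job_B:*/12}
Op 2: register job_E */7 -> active={job_B:*/12, job_E:*/7}
Op 3: register job_C */14 -> active={job_B:*/12, job_C:*/14, job_E:*/7}
Op 4: unregister job_B -> active={job_C:*/14, job_E:*/7}
Op 5: register job_D */3 -> active={job_C:*/14, job_D:*/3, job_E:*/7}
Op 6: unregister job_D -> active={job_C:*/14, job_E:*/7}
Op 7: unregister job_C -> active={job_E:*/7}
  job_E: interval 7, next fire after T=77 is 84
Earliest = 84, winner (lex tiebreak) = job_E

Answer: job_E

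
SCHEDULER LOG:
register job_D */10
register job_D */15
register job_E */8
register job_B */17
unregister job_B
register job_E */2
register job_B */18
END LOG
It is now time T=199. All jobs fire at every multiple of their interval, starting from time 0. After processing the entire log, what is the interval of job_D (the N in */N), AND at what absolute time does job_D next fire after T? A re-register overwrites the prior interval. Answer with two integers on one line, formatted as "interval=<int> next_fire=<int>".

Answer: interval=15 next_fire=210

Derivation:
Op 1: register job_D */10 -> active={job_D:*/10}
Op 2: register job_D */15 -> active={job_D:*/15}
Op 3: register job_E */8 -> active={job_D:*/15, job_E:*/8}
Op 4: register job_B */17 -> active={job_B:*/17, job_D:*/15, job_E:*/8}
Op 5: unregister job_B -> active={job_D:*/15, job_E:*/8}
Op 6: register job_E */2 -> active={job_D:*/15, job_E:*/2}
Op 7: register job_B */18 -> active={job_B:*/18, job_D:*/15, job_E:*/2}
Final interval of job_D = 15
Next fire of job_D after T=199: (199//15+1)*15 = 210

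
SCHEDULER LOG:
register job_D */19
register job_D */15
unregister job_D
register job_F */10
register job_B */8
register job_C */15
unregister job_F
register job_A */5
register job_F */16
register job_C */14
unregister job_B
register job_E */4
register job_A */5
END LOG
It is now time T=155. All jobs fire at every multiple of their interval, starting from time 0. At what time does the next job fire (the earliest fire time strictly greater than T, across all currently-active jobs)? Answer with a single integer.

Answer: 156

Derivation:
Op 1: register job_D */19 -> active={job_D:*/19}
Op 2: register job_D */15 -> active={job_D:*/15}
Op 3: unregister job_D -> active={}
Op 4: register job_F */10 -> active={job_F:*/10}
Op 5: register job_B */8 -> active={job_B:*/8, job_F:*/10}
Op 6: register job_C */15 -> active={job_B:*/8, job_C:*/15, job_F:*/10}
Op 7: unregister job_F -> active={job_B:*/8, job_C:*/15}
Op 8: register job_A */5 -> active={job_A:*/5, job_B:*/8, job_C:*/15}
Op 9: register job_F */16 -> active={job_A:*/5, job_B:*/8, job_C:*/15, job_F:*/16}
Op 10: register job_C */14 -> active={job_A:*/5, job_B:*/8, job_C:*/14, job_F:*/16}
Op 11: unregister job_B -> active={job_A:*/5, job_C:*/14, job_F:*/16}
Op 12: register job_E */4 -> active={job_A:*/5, job_C:*/14, job_E:*/4, job_F:*/16}
Op 13: register job_A */5 -> active={job_A:*/5, job_C:*/14, job_E:*/4, job_F:*/16}
  job_A: interval 5, next fire after T=155 is 160
  job_C: interval 14, next fire after T=155 is 168
  job_E: interval 4, next fire after T=155 is 156
  job_F: interval 16, next fire after T=155 is 160
Earliest fire time = 156 (job job_E)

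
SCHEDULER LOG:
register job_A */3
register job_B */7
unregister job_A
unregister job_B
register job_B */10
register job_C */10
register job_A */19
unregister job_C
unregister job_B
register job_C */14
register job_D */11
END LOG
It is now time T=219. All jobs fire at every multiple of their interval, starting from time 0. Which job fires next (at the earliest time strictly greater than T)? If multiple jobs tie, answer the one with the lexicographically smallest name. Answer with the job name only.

Op 1: register job_A */3 -> active={job_A:*/3}
Op 2: register job_B */7 -> active={job_A:*/3, job_B:*/7}
Op 3: unregister job_A -> active={job_B:*/7}
Op 4: unregister job_B -> active={}
Op 5: register job_B */10 -> active={job_B:*/10}
Op 6: register job_C */10 -> active={job_B:*/10, job_C:*/10}
Op 7: register job_A */19 -> active={job_A:*/19, job_B:*/10, job_C:*/10}
Op 8: unregister job_C -> active={job_A:*/19, job_B:*/10}
Op 9: unregister job_B -> active={job_A:*/19}
Op 10: register job_C */14 -> active={job_A:*/19, job_C:*/14}
Op 11: register job_D */11 -> active={job_A:*/19, job_C:*/14, job_D:*/11}
  job_A: interval 19, next fire after T=219 is 228
  job_C: interval 14, next fire after T=219 is 224
  job_D: interval 11, next fire after T=219 is 220
Earliest = 220, winner (lex tiebreak) = job_D

Answer: job_D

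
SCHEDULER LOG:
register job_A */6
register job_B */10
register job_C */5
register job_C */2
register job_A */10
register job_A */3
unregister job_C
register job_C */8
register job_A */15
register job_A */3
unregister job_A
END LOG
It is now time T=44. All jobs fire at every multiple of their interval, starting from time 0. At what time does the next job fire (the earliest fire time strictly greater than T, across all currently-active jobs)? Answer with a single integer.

Op 1: register job_A */6 -> active={job_A:*/6}
Op 2: register job_B */10 -> active={job_A:*/6, job_B:*/10}
Op 3: register job_C */5 -> active={job_A:*/6, job_B:*/10, job_C:*/5}
Op 4: register job_C */2 -> active={job_A:*/6, job_B:*/10, job_C:*/2}
Op 5: register job_A */10 -> active={job_A:*/10, job_B:*/10, job_C:*/2}
Op 6: register job_A */3 -> active={job_A:*/3, job_B:*/10, job_C:*/2}
Op 7: unregister job_C -> active={job_A:*/3, job_B:*/10}
Op 8: register job_C */8 -> active={job_A:*/3, job_B:*/10, job_C:*/8}
Op 9: register job_A */15 -> active={job_A:*/15, job_B:*/10, job_C:*/8}
Op 10: register job_A */3 -> active={job_A:*/3, job_B:*/10, job_C:*/8}
Op 11: unregister job_A -> active={job_B:*/10, job_C:*/8}
  job_B: interval 10, next fire after T=44 is 50
  job_C: interval 8, next fire after T=44 is 48
Earliest fire time = 48 (job job_C)

Answer: 48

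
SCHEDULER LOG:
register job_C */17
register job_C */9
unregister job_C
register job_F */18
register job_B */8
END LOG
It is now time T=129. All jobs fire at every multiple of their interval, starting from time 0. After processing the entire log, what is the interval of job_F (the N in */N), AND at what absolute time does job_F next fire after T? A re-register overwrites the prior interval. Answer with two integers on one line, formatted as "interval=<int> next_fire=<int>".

Answer: interval=18 next_fire=144

Derivation:
Op 1: register job_C */17 -> active={job_C:*/17}
Op 2: register job_C */9 -> active={job_C:*/9}
Op 3: unregister job_C -> active={}
Op 4: register job_F */18 -> active={job_F:*/18}
Op 5: register job_B */8 -> active={job_B:*/8, job_F:*/18}
Final interval of job_F = 18
Next fire of job_F after T=129: (129//18+1)*18 = 144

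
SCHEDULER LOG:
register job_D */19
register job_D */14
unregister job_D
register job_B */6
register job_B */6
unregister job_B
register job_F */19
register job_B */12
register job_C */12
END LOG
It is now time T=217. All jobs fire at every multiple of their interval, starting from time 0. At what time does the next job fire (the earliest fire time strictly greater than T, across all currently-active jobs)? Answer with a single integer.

Op 1: register job_D */19 -> active={job_D:*/19}
Op 2: register job_D */14 -> active={job_D:*/14}
Op 3: unregister job_D -> active={}
Op 4: register job_B */6 -> active={job_B:*/6}
Op 5: register job_B */6 -> active={job_B:*/6}
Op 6: unregister job_B -> active={}
Op 7: register job_F */19 -> active={job_F:*/19}
Op 8: register job_B */12 -> active={job_B:*/12, job_F:*/19}
Op 9: register job_C */12 -> active={job_B:*/12, job_C:*/12, job_F:*/19}
  job_B: interval 12, next fire after T=217 is 228
  job_C: interval 12, next fire after T=217 is 228
  job_F: interval 19, next fire after T=217 is 228
Earliest fire time = 228 (job job_B)

Answer: 228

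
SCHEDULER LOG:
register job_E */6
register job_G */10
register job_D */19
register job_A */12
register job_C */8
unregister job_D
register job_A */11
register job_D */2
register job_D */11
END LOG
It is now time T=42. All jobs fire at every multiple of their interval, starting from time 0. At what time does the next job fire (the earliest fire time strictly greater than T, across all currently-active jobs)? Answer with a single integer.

Op 1: register job_E */6 -> active={job_E:*/6}
Op 2: register job_G */10 -> active={job_E:*/6, job_G:*/10}
Op 3: register job_D */19 -> active={job_D:*/19, job_E:*/6, job_G:*/10}
Op 4: register job_A */12 -> active={job_A:*/12, job_D:*/19, job_E:*/6, job_G:*/10}
Op 5: register job_C */8 -> active={job_A:*/12, job_C:*/8, job_D:*/19, job_E:*/6, job_G:*/10}
Op 6: unregister job_D -> active={job_A:*/12, job_C:*/8, job_E:*/6, job_G:*/10}
Op 7: register job_A */11 -> active={job_A:*/11, job_C:*/8, job_E:*/6, job_G:*/10}
Op 8: register job_D */2 -> active={job_A:*/11, job_C:*/8, job_D:*/2, job_E:*/6, job_G:*/10}
Op 9: register job_D */11 -> active={job_A:*/11, job_C:*/8, job_D:*/11, job_E:*/6, job_G:*/10}
  job_A: interval 11, next fire after T=42 is 44
  job_C: interval 8, next fire after T=42 is 48
  job_D: interval 11, next fire after T=42 is 44
  job_E: interval 6, next fire after T=42 is 48
  job_G: interval 10, next fire after T=42 is 50
Earliest fire time = 44 (job job_A)

Answer: 44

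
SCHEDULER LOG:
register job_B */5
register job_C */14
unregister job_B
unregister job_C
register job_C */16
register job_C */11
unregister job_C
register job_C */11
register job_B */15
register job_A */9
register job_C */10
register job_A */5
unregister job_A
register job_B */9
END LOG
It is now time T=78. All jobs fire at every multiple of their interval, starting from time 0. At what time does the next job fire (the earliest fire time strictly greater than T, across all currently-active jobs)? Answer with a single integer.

Answer: 80

Derivation:
Op 1: register job_B */5 -> active={job_B:*/5}
Op 2: register job_C */14 -> active={job_B:*/5, job_C:*/14}
Op 3: unregister job_B -> active={job_C:*/14}
Op 4: unregister job_C -> active={}
Op 5: register job_C */16 -> active={job_C:*/16}
Op 6: register job_C */11 -> active={job_C:*/11}
Op 7: unregister job_C -> active={}
Op 8: register job_C */11 -> active={job_C:*/11}
Op 9: register job_B */15 -> active={job_B:*/15, job_C:*/11}
Op 10: register job_A */9 -> active={job_A:*/9, job_B:*/15, job_C:*/11}
Op 11: register job_C */10 -> active={job_A:*/9, job_B:*/15, job_C:*/10}
Op 12: register job_A */5 -> active={job_A:*/5, job_B:*/15, job_C:*/10}
Op 13: unregister job_A -> active={job_B:*/15, job_C:*/10}
Op 14: register job_B */9 -> active={job_B:*/9, job_C:*/10}
  job_B: interval 9, next fire after T=78 is 81
  job_C: interval 10, next fire after T=78 is 80
Earliest fire time = 80 (job job_C)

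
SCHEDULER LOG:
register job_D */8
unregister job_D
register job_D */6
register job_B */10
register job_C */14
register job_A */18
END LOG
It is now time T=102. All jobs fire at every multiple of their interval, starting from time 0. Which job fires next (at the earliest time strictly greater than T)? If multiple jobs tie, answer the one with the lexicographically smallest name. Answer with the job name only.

Answer: job_A

Derivation:
Op 1: register job_D */8 -> active={job_D:*/8}
Op 2: unregister job_D -> active={}
Op 3: register job_D */6 -> active={job_D:*/6}
Op 4: register job_B */10 -> active={job_B:*/10, job_D:*/6}
Op 5: register job_C */14 -> active={job_B:*/10, job_C:*/14, job_D:*/6}
Op 6: register job_A */18 -> active={job_A:*/18, job_B:*/10, job_C:*/14, job_D:*/6}
  job_A: interval 18, next fire after T=102 is 108
  job_B: interval 10, next fire after T=102 is 110
  job_C: interval 14, next fire after T=102 is 112
  job_D: interval 6, next fire after T=102 is 108
Earliest = 108, winner (lex tiebreak) = job_A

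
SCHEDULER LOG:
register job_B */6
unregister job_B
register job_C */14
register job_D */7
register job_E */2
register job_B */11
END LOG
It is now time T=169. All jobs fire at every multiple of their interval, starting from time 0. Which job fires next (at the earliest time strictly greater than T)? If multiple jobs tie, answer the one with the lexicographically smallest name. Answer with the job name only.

Answer: job_E

Derivation:
Op 1: register job_B */6 -> active={job_B:*/6}
Op 2: unregister job_B -> active={}
Op 3: register job_C */14 -> active={job_C:*/14}
Op 4: register job_D */7 -> active={job_C:*/14, job_D:*/7}
Op 5: register job_E */2 -> active={job_C:*/14, job_D:*/7, job_E:*/2}
Op 6: register job_B */11 -> active={job_B:*/11, job_C:*/14, job_D:*/7, job_E:*/2}
  job_B: interval 11, next fire after T=169 is 176
  job_C: interval 14, next fire after T=169 is 182
  job_D: interval 7, next fire after T=169 is 175
  job_E: interval 2, next fire after T=169 is 170
Earliest = 170, winner (lex tiebreak) = job_E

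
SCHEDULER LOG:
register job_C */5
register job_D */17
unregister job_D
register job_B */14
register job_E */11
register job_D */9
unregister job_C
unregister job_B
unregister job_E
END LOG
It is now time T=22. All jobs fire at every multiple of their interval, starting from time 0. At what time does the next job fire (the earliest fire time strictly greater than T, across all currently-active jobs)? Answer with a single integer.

Answer: 27

Derivation:
Op 1: register job_C */5 -> active={job_C:*/5}
Op 2: register job_D */17 -> active={job_C:*/5, job_D:*/17}
Op 3: unregister job_D -> active={job_C:*/5}
Op 4: register job_B */14 -> active={job_B:*/14, job_C:*/5}
Op 5: register job_E */11 -> active={job_B:*/14, job_C:*/5, job_E:*/11}
Op 6: register job_D */9 -> active={job_B:*/14, job_C:*/5, job_D:*/9, job_E:*/11}
Op 7: unregister job_C -> active={job_B:*/14, job_D:*/9, job_E:*/11}
Op 8: unregister job_B -> active={job_D:*/9, job_E:*/11}
Op 9: unregister job_E -> active={job_D:*/9}
  job_D: interval 9, next fire after T=22 is 27
Earliest fire time = 27 (job job_D)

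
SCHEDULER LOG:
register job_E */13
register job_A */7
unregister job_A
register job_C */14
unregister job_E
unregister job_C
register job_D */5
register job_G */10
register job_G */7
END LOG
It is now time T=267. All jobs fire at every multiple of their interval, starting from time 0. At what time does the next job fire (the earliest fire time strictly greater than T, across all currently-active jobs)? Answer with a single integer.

Op 1: register job_E */13 -> active={job_E:*/13}
Op 2: register job_A */7 -> active={job_A:*/7, job_E:*/13}
Op 3: unregister job_A -> active={job_E:*/13}
Op 4: register job_C */14 -> active={job_C:*/14, job_E:*/13}
Op 5: unregister job_E -> active={job_C:*/14}
Op 6: unregister job_C -> active={}
Op 7: register job_D */5 -> active={job_D:*/5}
Op 8: register job_G */10 -> active={job_D:*/5, job_G:*/10}
Op 9: register job_G */7 -> active={job_D:*/5, job_G:*/7}
  job_D: interval 5, next fire after T=267 is 270
  job_G: interval 7, next fire after T=267 is 273
Earliest fire time = 270 (job job_D)

Answer: 270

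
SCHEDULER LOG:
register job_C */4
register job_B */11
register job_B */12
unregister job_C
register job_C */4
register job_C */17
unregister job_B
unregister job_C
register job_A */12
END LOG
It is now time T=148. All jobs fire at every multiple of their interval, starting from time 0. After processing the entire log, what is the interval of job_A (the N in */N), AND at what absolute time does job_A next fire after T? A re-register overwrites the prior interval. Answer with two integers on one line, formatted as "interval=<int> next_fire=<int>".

Answer: interval=12 next_fire=156

Derivation:
Op 1: register job_C */4 -> active={job_C:*/4}
Op 2: register job_B */11 -> active={job_B:*/11, job_C:*/4}
Op 3: register job_B */12 -> active={job_B:*/12, job_C:*/4}
Op 4: unregister job_C -> active={job_B:*/12}
Op 5: register job_C */4 -> active={job_B:*/12, job_C:*/4}
Op 6: register job_C */17 -> active={job_B:*/12, job_C:*/17}
Op 7: unregister job_B -> active={job_C:*/17}
Op 8: unregister job_C -> active={}
Op 9: register job_A */12 -> active={job_A:*/12}
Final interval of job_A = 12
Next fire of job_A after T=148: (148//12+1)*12 = 156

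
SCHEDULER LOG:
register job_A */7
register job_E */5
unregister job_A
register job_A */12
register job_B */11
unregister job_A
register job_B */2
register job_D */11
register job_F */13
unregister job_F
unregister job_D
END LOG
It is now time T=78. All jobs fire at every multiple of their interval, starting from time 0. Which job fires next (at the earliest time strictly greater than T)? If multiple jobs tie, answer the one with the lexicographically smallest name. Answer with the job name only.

Answer: job_B

Derivation:
Op 1: register job_A */7 -> active={job_A:*/7}
Op 2: register job_E */5 -> active={job_A:*/7, job_E:*/5}
Op 3: unregister job_A -> active={job_E:*/5}
Op 4: register job_A */12 -> active={job_A:*/12, job_E:*/5}
Op 5: register job_B */11 -> active={job_A:*/12, job_B:*/11, job_E:*/5}
Op 6: unregister job_A -> active={job_B:*/11, job_E:*/5}
Op 7: register job_B */2 -> active={job_B:*/2, job_E:*/5}
Op 8: register job_D */11 -> active={job_B:*/2, job_D:*/11, job_E:*/5}
Op 9: register job_F */13 -> active={job_B:*/2, job_D:*/11, job_E:*/5, job_F:*/13}
Op 10: unregister job_F -> active={job_B:*/2, job_D:*/11, job_E:*/5}
Op 11: unregister job_D -> active={job_B:*/2, job_E:*/5}
  job_B: interval 2, next fire after T=78 is 80
  job_E: interval 5, next fire after T=78 is 80
Earliest = 80, winner (lex tiebreak) = job_B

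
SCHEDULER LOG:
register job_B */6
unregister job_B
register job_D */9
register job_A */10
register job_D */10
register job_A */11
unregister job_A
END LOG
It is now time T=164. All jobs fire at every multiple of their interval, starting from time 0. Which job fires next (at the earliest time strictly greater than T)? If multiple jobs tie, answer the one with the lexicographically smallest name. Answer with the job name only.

Answer: job_D

Derivation:
Op 1: register job_B */6 -> active={job_B:*/6}
Op 2: unregister job_B -> active={}
Op 3: register job_D */9 -> active={job_D:*/9}
Op 4: register job_A */10 -> active={job_A:*/10, job_D:*/9}
Op 5: register job_D */10 -> active={job_A:*/10, job_D:*/10}
Op 6: register job_A */11 -> active={job_A:*/11, job_D:*/10}
Op 7: unregister job_A -> active={job_D:*/10}
  job_D: interval 10, next fire after T=164 is 170
Earliest = 170, winner (lex tiebreak) = job_D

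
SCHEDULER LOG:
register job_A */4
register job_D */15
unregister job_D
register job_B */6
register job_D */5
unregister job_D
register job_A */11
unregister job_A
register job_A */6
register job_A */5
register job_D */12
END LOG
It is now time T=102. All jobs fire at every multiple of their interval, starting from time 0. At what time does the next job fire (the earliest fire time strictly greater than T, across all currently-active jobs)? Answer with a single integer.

Answer: 105

Derivation:
Op 1: register job_A */4 -> active={job_A:*/4}
Op 2: register job_D */15 -> active={job_A:*/4, job_D:*/15}
Op 3: unregister job_D -> active={job_A:*/4}
Op 4: register job_B */6 -> active={job_A:*/4, job_B:*/6}
Op 5: register job_D */5 -> active={job_A:*/4, job_B:*/6, job_D:*/5}
Op 6: unregister job_D -> active={job_A:*/4, job_B:*/6}
Op 7: register job_A */11 -> active={job_A:*/11, job_B:*/6}
Op 8: unregister job_A -> active={job_B:*/6}
Op 9: register job_A */6 -> active={job_A:*/6, job_B:*/6}
Op 10: register job_A */5 -> active={job_A:*/5, job_B:*/6}
Op 11: register job_D */12 -> active={job_A:*/5, job_B:*/6, job_D:*/12}
  job_A: interval 5, next fire after T=102 is 105
  job_B: interval 6, next fire after T=102 is 108
  job_D: interval 12, next fire after T=102 is 108
Earliest fire time = 105 (job job_A)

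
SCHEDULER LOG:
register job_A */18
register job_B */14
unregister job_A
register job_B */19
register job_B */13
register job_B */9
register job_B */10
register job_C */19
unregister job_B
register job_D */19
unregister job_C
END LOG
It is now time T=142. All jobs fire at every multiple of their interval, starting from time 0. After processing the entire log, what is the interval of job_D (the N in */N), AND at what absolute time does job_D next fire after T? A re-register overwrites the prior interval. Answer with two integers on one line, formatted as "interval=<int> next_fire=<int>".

Answer: interval=19 next_fire=152

Derivation:
Op 1: register job_A */18 -> active={job_A:*/18}
Op 2: register job_B */14 -> active={job_A:*/18, job_B:*/14}
Op 3: unregister job_A -> active={job_B:*/14}
Op 4: register job_B */19 -> active={job_B:*/19}
Op 5: register job_B */13 -> active={job_B:*/13}
Op 6: register job_B */9 -> active={job_B:*/9}
Op 7: register job_B */10 -> active={job_B:*/10}
Op 8: register job_C */19 -> active={job_B:*/10, job_C:*/19}
Op 9: unregister job_B -> active={job_C:*/19}
Op 10: register job_D */19 -> active={job_C:*/19, job_D:*/19}
Op 11: unregister job_C -> active={job_D:*/19}
Final interval of job_D = 19
Next fire of job_D after T=142: (142//19+1)*19 = 152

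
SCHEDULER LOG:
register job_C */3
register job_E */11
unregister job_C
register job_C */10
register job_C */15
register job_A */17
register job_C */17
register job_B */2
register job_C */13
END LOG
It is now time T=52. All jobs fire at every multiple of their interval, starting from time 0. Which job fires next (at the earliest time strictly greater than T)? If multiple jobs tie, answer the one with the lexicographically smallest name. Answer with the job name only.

Answer: job_B

Derivation:
Op 1: register job_C */3 -> active={job_C:*/3}
Op 2: register job_E */11 -> active={job_C:*/3, job_E:*/11}
Op 3: unregister job_C -> active={job_E:*/11}
Op 4: register job_C */10 -> active={job_C:*/10, job_E:*/11}
Op 5: register job_C */15 -> active={job_C:*/15, job_E:*/11}
Op 6: register job_A */17 -> active={job_A:*/17, job_C:*/15, job_E:*/11}
Op 7: register job_C */17 -> active={job_A:*/17, job_C:*/17, job_E:*/11}
Op 8: register job_B */2 -> active={job_A:*/17, job_B:*/2, job_C:*/17, job_E:*/11}
Op 9: register job_C */13 -> active={job_A:*/17, job_B:*/2, job_C:*/13, job_E:*/11}
  job_A: interval 17, next fire after T=52 is 68
  job_B: interval 2, next fire after T=52 is 54
  job_C: interval 13, next fire after T=52 is 65
  job_E: interval 11, next fire after T=52 is 55
Earliest = 54, winner (lex tiebreak) = job_B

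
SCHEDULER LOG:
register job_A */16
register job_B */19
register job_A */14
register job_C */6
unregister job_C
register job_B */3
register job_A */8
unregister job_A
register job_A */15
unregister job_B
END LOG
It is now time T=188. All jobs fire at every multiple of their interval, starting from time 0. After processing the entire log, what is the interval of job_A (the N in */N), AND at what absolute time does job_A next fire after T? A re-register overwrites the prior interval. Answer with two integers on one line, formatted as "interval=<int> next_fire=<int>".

Answer: interval=15 next_fire=195

Derivation:
Op 1: register job_A */16 -> active={job_A:*/16}
Op 2: register job_B */19 -> active={job_A:*/16, job_B:*/19}
Op 3: register job_A */14 -> active={job_A:*/14, job_B:*/19}
Op 4: register job_C */6 -> active={job_A:*/14, job_B:*/19, job_C:*/6}
Op 5: unregister job_C -> active={job_A:*/14, job_B:*/19}
Op 6: register job_B */3 -> active={job_A:*/14, job_B:*/3}
Op 7: register job_A */8 -> active={job_A:*/8, job_B:*/3}
Op 8: unregister job_A -> active={job_B:*/3}
Op 9: register job_A */15 -> active={job_A:*/15, job_B:*/3}
Op 10: unregister job_B -> active={job_A:*/15}
Final interval of job_A = 15
Next fire of job_A after T=188: (188//15+1)*15 = 195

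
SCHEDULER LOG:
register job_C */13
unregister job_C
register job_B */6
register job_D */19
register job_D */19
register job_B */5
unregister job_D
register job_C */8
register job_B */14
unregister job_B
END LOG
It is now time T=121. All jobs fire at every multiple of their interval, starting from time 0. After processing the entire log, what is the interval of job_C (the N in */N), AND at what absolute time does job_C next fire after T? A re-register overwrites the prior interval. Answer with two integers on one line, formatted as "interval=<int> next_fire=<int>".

Op 1: register job_C */13 -> active={job_C:*/13}
Op 2: unregister job_C -> active={}
Op 3: register job_B */6 -> active={job_B:*/6}
Op 4: register job_D */19 -> active={job_B:*/6, job_D:*/19}
Op 5: register job_D */19 -> active={job_B:*/6, job_D:*/19}
Op 6: register job_B */5 -> active={job_B:*/5, job_D:*/19}
Op 7: unregister job_D -> active={job_B:*/5}
Op 8: register job_C */8 -> active={job_B:*/5, job_C:*/8}
Op 9: register job_B */14 -> active={job_B:*/14, job_C:*/8}
Op 10: unregister job_B -> active={job_C:*/8}
Final interval of job_C = 8
Next fire of job_C after T=121: (121//8+1)*8 = 128

Answer: interval=8 next_fire=128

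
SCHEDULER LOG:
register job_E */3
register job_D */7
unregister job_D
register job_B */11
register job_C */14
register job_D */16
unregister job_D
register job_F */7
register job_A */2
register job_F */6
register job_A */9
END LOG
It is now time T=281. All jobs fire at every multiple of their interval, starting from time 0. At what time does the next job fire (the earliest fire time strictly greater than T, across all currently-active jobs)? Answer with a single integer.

Op 1: register job_E */3 -> active={job_E:*/3}
Op 2: register job_D */7 -> active={job_D:*/7, job_E:*/3}
Op 3: unregister job_D -> active={job_E:*/3}
Op 4: register job_B */11 -> active={job_B:*/11, job_E:*/3}
Op 5: register job_C */14 -> active={job_B:*/11, job_C:*/14, job_E:*/3}
Op 6: register job_D */16 -> active={job_B:*/11, job_C:*/14, job_D:*/16, job_E:*/3}
Op 7: unregister job_D -> active={job_B:*/11, job_C:*/14, job_E:*/3}
Op 8: register job_F */7 -> active={job_B:*/11, job_C:*/14, job_E:*/3, job_F:*/7}
Op 9: register job_A */2 -> active={job_A:*/2, job_B:*/11, job_C:*/14, job_E:*/3, job_F:*/7}
Op 10: register job_F */6 -> active={job_A:*/2, job_B:*/11, job_C:*/14, job_E:*/3, job_F:*/6}
Op 11: register job_A */9 -> active={job_A:*/9, job_B:*/11, job_C:*/14, job_E:*/3, job_F:*/6}
  job_A: interval 9, next fire after T=281 is 288
  job_B: interval 11, next fire after T=281 is 286
  job_C: interval 14, next fire after T=281 is 294
  job_E: interval 3, next fire after T=281 is 282
  job_F: interval 6, next fire after T=281 is 282
Earliest fire time = 282 (job job_E)

Answer: 282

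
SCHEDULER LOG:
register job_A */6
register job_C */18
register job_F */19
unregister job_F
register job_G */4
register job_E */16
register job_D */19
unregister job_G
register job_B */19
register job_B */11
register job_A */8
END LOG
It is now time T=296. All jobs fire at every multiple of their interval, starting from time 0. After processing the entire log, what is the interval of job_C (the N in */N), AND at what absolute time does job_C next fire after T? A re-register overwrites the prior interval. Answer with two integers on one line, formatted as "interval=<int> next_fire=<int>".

Op 1: register job_A */6 -> active={job_A:*/6}
Op 2: register job_C */18 -> active={job_A:*/6, job_C:*/18}
Op 3: register job_F */19 -> active={job_A:*/6, job_C:*/18, job_F:*/19}
Op 4: unregister job_F -> active={job_A:*/6, job_C:*/18}
Op 5: register job_G */4 -> active={job_A:*/6, job_C:*/18, job_G:*/4}
Op 6: register job_E */16 -> active={job_A:*/6, job_C:*/18, job_E:*/16, job_G:*/4}
Op 7: register job_D */19 -> active={job_A:*/6, job_C:*/18, job_D:*/19, job_E:*/16, job_G:*/4}
Op 8: unregister job_G -> active={job_A:*/6, job_C:*/18, job_D:*/19, job_E:*/16}
Op 9: register job_B */19 -> active={job_A:*/6, job_B:*/19, job_C:*/18, job_D:*/19, job_E:*/16}
Op 10: register job_B */11 -> active={job_A:*/6, job_B:*/11, job_C:*/18, job_D:*/19, job_E:*/16}
Op 11: register job_A */8 -> active={job_A:*/8, job_B:*/11, job_C:*/18, job_D:*/19, job_E:*/16}
Final interval of job_C = 18
Next fire of job_C after T=296: (296//18+1)*18 = 306

Answer: interval=18 next_fire=306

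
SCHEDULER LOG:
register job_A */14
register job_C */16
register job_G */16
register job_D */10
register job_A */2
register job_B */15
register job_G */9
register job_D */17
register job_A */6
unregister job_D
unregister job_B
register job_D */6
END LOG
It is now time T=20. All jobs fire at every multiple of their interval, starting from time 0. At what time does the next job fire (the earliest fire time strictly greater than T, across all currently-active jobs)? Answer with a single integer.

Op 1: register job_A */14 -> active={job_A:*/14}
Op 2: register job_C */16 -> active={job_A:*/14, job_C:*/16}
Op 3: register job_G */16 -> active={job_A:*/14, job_C:*/16, job_G:*/16}
Op 4: register job_D */10 -> active={job_A:*/14, job_C:*/16, job_D:*/10, job_G:*/16}
Op 5: register job_A */2 -> active={job_A:*/2, job_C:*/16, job_D:*/10, job_G:*/16}
Op 6: register job_B */15 -> active={job_A:*/2, job_B:*/15, job_C:*/16, job_D:*/10, job_G:*/16}
Op 7: register job_G */9 -> active={job_A:*/2, job_B:*/15, job_C:*/16, job_D:*/10, job_G:*/9}
Op 8: register job_D */17 -> active={job_A:*/2, job_B:*/15, job_C:*/16, job_D:*/17, job_G:*/9}
Op 9: register job_A */6 -> active={job_A:*/6, job_B:*/15, job_C:*/16, job_D:*/17, job_G:*/9}
Op 10: unregister job_D -> active={job_A:*/6, job_B:*/15, job_C:*/16, job_G:*/9}
Op 11: unregister job_B -> active={job_A:*/6, job_C:*/16, job_G:*/9}
Op 12: register job_D */6 -> active={job_A:*/6, job_C:*/16, job_D:*/6, job_G:*/9}
  job_A: interval 6, next fire after T=20 is 24
  job_C: interval 16, next fire after T=20 is 32
  job_D: interval 6, next fire after T=20 is 24
  job_G: interval 9, next fire after T=20 is 27
Earliest fire time = 24 (job job_A)

Answer: 24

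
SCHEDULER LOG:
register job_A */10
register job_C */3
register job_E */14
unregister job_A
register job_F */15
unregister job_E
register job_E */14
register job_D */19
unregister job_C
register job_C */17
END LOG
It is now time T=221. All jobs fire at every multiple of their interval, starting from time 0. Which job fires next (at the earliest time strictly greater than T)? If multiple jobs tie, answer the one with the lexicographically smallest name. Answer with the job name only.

Answer: job_E

Derivation:
Op 1: register job_A */10 -> active={job_A:*/10}
Op 2: register job_C */3 -> active={job_A:*/10, job_C:*/3}
Op 3: register job_E */14 -> active={job_A:*/10, job_C:*/3, job_E:*/14}
Op 4: unregister job_A -> active={job_C:*/3, job_E:*/14}
Op 5: register job_F */15 -> active={job_C:*/3, job_E:*/14, job_F:*/15}
Op 6: unregister job_E -> active={job_C:*/3, job_F:*/15}
Op 7: register job_E */14 -> active={job_C:*/3, job_E:*/14, job_F:*/15}
Op 8: register job_D */19 -> active={job_C:*/3, job_D:*/19, job_E:*/14, job_F:*/15}
Op 9: unregister job_C -> active={job_D:*/19, job_E:*/14, job_F:*/15}
Op 10: register job_C */17 -> active={job_C:*/17, job_D:*/19, job_E:*/14, job_F:*/15}
  job_C: interval 17, next fire after T=221 is 238
  job_D: interval 19, next fire after T=221 is 228
  job_E: interval 14, next fire after T=221 is 224
  job_F: interval 15, next fire after T=221 is 225
Earliest = 224, winner (lex tiebreak) = job_E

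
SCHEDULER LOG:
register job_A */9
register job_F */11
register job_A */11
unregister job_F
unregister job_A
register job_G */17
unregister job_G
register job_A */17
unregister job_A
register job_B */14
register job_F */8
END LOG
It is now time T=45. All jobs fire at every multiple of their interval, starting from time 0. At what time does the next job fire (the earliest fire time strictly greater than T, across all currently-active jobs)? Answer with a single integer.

Answer: 48

Derivation:
Op 1: register job_A */9 -> active={job_A:*/9}
Op 2: register job_F */11 -> active={job_A:*/9, job_F:*/11}
Op 3: register job_A */11 -> active={job_A:*/11, job_F:*/11}
Op 4: unregister job_F -> active={job_A:*/11}
Op 5: unregister job_A -> active={}
Op 6: register job_G */17 -> active={job_G:*/17}
Op 7: unregister job_G -> active={}
Op 8: register job_A */17 -> active={job_A:*/17}
Op 9: unregister job_A -> active={}
Op 10: register job_B */14 -> active={job_B:*/14}
Op 11: register job_F */8 -> active={job_B:*/14, job_F:*/8}
  job_B: interval 14, next fire after T=45 is 56
  job_F: interval 8, next fire after T=45 is 48
Earliest fire time = 48 (job job_F)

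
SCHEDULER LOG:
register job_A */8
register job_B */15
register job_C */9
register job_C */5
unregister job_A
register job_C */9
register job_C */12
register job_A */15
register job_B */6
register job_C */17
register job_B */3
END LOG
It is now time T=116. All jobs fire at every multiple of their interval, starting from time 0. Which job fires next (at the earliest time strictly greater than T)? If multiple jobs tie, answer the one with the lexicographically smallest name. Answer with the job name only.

Answer: job_B

Derivation:
Op 1: register job_A */8 -> active={job_A:*/8}
Op 2: register job_B */15 -> active={job_A:*/8, job_B:*/15}
Op 3: register job_C */9 -> active={job_A:*/8, job_B:*/15, job_C:*/9}
Op 4: register job_C */5 -> active={job_A:*/8, job_B:*/15, job_C:*/5}
Op 5: unregister job_A -> active={job_B:*/15, job_C:*/5}
Op 6: register job_C */9 -> active={job_B:*/15, job_C:*/9}
Op 7: register job_C */12 -> active={job_B:*/15, job_C:*/12}
Op 8: register job_A */15 -> active={job_A:*/15, job_B:*/15, job_C:*/12}
Op 9: register job_B */6 -> active={job_A:*/15, job_B:*/6, job_C:*/12}
Op 10: register job_C */17 -> active={job_A:*/15, job_B:*/6, job_C:*/17}
Op 11: register job_B */3 -> active={job_A:*/15, job_B:*/3, job_C:*/17}
  job_A: interval 15, next fire after T=116 is 120
  job_B: interval 3, next fire after T=116 is 117
  job_C: interval 17, next fire after T=116 is 119
Earliest = 117, winner (lex tiebreak) = job_B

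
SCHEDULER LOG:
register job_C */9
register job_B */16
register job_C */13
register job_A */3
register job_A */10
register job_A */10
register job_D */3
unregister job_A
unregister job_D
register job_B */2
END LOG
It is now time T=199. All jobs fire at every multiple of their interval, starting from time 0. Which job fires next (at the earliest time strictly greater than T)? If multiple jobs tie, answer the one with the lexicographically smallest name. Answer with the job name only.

Op 1: register job_C */9 -> active={job_C:*/9}
Op 2: register job_B */16 -> active={job_B:*/16, job_C:*/9}
Op 3: register job_C */13 -> active={job_B:*/16, job_C:*/13}
Op 4: register job_A */3 -> active={job_A:*/3, job_B:*/16, job_C:*/13}
Op 5: register job_A */10 -> active={job_A:*/10, job_B:*/16, job_C:*/13}
Op 6: register job_A */10 -> active={job_A:*/10, job_B:*/16, job_C:*/13}
Op 7: register job_D */3 -> active={job_A:*/10, job_B:*/16, job_C:*/13, job_D:*/3}
Op 8: unregister job_A -> active={job_B:*/16, job_C:*/13, job_D:*/3}
Op 9: unregister job_D -> active={job_B:*/16, job_C:*/13}
Op 10: register job_B */2 -> active={job_B:*/2, job_C:*/13}
  job_B: interval 2, next fire after T=199 is 200
  job_C: interval 13, next fire after T=199 is 208
Earliest = 200, winner (lex tiebreak) = job_B

Answer: job_B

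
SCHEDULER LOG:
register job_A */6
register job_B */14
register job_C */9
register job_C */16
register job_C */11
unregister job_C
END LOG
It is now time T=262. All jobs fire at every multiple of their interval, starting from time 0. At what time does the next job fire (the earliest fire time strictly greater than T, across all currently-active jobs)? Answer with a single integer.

Answer: 264

Derivation:
Op 1: register job_A */6 -> active={job_A:*/6}
Op 2: register job_B */14 -> active={job_A:*/6, job_B:*/14}
Op 3: register job_C */9 -> active={job_A:*/6, job_B:*/14, job_C:*/9}
Op 4: register job_C */16 -> active={job_A:*/6, job_B:*/14, job_C:*/16}
Op 5: register job_C */11 -> active={job_A:*/6, job_B:*/14, job_C:*/11}
Op 6: unregister job_C -> active={job_A:*/6, job_B:*/14}
  job_A: interval 6, next fire after T=262 is 264
  job_B: interval 14, next fire after T=262 is 266
Earliest fire time = 264 (job job_A)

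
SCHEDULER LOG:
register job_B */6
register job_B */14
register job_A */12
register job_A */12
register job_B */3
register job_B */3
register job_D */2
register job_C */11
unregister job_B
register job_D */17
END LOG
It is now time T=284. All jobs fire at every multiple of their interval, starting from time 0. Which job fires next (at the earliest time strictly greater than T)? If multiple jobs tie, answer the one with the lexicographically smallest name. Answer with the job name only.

Answer: job_C

Derivation:
Op 1: register job_B */6 -> active={job_B:*/6}
Op 2: register job_B */14 -> active={job_B:*/14}
Op 3: register job_A */12 -> active={job_A:*/12, job_B:*/14}
Op 4: register job_A */12 -> active={job_A:*/12, job_B:*/14}
Op 5: register job_B */3 -> active={job_A:*/12, job_B:*/3}
Op 6: register job_B */3 -> active={job_A:*/12, job_B:*/3}
Op 7: register job_D */2 -> active={job_A:*/12, job_B:*/3, job_D:*/2}
Op 8: register job_C */11 -> active={job_A:*/12, job_B:*/3, job_C:*/11, job_D:*/2}
Op 9: unregister job_B -> active={job_A:*/12, job_C:*/11, job_D:*/2}
Op 10: register job_D */17 -> active={job_A:*/12, job_C:*/11, job_D:*/17}
  job_A: interval 12, next fire after T=284 is 288
  job_C: interval 11, next fire after T=284 is 286
  job_D: interval 17, next fire after T=284 is 289
Earliest = 286, winner (lex tiebreak) = job_C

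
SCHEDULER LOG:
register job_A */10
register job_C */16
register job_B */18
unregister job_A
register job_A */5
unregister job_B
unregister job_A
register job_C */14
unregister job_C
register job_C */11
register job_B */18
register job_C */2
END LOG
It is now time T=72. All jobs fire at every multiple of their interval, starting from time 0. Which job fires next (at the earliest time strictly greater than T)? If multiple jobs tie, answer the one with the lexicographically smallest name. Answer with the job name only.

Answer: job_C

Derivation:
Op 1: register job_A */10 -> active={job_A:*/10}
Op 2: register job_C */16 -> active={job_A:*/10, job_C:*/16}
Op 3: register job_B */18 -> active={job_A:*/10, job_B:*/18, job_C:*/16}
Op 4: unregister job_A -> active={job_B:*/18, job_C:*/16}
Op 5: register job_A */5 -> active={job_A:*/5, job_B:*/18, job_C:*/16}
Op 6: unregister job_B -> active={job_A:*/5, job_C:*/16}
Op 7: unregister job_A -> active={job_C:*/16}
Op 8: register job_C */14 -> active={job_C:*/14}
Op 9: unregister job_C -> active={}
Op 10: register job_C */11 -> active={job_C:*/11}
Op 11: register job_B */18 -> active={job_B:*/18, job_C:*/11}
Op 12: register job_C */2 -> active={job_B:*/18, job_C:*/2}
  job_B: interval 18, next fire after T=72 is 90
  job_C: interval 2, next fire after T=72 is 74
Earliest = 74, winner (lex tiebreak) = job_C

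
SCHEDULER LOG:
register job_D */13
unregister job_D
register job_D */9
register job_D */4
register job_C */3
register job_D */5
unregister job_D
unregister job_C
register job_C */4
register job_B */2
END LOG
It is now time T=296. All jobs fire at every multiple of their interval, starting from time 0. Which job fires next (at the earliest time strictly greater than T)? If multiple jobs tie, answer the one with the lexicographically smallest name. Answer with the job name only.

Answer: job_B

Derivation:
Op 1: register job_D */13 -> active={job_D:*/13}
Op 2: unregister job_D -> active={}
Op 3: register job_D */9 -> active={job_D:*/9}
Op 4: register job_D */4 -> active={job_D:*/4}
Op 5: register job_C */3 -> active={job_C:*/3, job_D:*/4}
Op 6: register job_D */5 -> active={job_C:*/3, job_D:*/5}
Op 7: unregister job_D -> active={job_C:*/3}
Op 8: unregister job_C -> active={}
Op 9: register job_C */4 -> active={job_C:*/4}
Op 10: register job_B */2 -> active={job_B:*/2, job_C:*/4}
  job_B: interval 2, next fire after T=296 is 298
  job_C: interval 4, next fire after T=296 is 300
Earliest = 298, winner (lex tiebreak) = job_B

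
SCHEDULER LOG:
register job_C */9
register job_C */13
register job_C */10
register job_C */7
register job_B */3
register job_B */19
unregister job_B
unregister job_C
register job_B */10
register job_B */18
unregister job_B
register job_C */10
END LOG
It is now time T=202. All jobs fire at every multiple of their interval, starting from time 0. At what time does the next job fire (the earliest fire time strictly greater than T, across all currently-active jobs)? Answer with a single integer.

Answer: 210

Derivation:
Op 1: register job_C */9 -> active={job_C:*/9}
Op 2: register job_C */13 -> active={job_C:*/13}
Op 3: register job_C */10 -> active={job_C:*/10}
Op 4: register job_C */7 -> active={job_C:*/7}
Op 5: register job_B */3 -> active={job_B:*/3, job_C:*/7}
Op 6: register job_B */19 -> active={job_B:*/19, job_C:*/7}
Op 7: unregister job_B -> active={job_C:*/7}
Op 8: unregister job_C -> active={}
Op 9: register job_B */10 -> active={job_B:*/10}
Op 10: register job_B */18 -> active={job_B:*/18}
Op 11: unregister job_B -> active={}
Op 12: register job_C */10 -> active={job_C:*/10}
  job_C: interval 10, next fire after T=202 is 210
Earliest fire time = 210 (job job_C)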